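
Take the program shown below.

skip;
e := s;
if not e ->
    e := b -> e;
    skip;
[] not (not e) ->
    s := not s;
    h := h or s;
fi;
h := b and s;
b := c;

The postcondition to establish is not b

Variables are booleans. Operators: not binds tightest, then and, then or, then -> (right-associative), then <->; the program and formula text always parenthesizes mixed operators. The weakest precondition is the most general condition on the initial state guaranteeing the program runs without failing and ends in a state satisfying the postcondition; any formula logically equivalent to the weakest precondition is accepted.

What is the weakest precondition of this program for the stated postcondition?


Working backward. After the program, not b must hold.
Before b := c: not c
Before h := b and s: not c
Then branch requires not c; else branch requires not c.
Before the if: ((not e) -> (not c)) and (e -> (not c))
Before e := s: ((not s) -> (not c)) and (s -> (not c))
Before skip: ((not s) -> (not c)) and (s -> (not c))
Answer: WP = ((not s) -> (not c)) and (s -> (not c))


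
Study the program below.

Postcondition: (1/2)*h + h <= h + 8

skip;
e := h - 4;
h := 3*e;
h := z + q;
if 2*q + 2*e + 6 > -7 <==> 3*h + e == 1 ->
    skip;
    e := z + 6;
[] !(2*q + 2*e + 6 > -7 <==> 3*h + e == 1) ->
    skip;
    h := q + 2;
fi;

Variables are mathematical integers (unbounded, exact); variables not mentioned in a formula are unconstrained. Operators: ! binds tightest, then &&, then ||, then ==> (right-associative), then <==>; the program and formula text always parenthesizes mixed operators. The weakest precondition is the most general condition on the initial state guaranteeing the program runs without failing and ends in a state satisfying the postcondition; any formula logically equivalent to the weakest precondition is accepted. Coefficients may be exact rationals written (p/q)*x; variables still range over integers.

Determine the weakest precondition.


Working backward. After the program, the postcondition (1/2)*h + h <= h + 8 must hold; in canonical form it is (1/2)*h <= 8.
Then branch requires (1/2)*h <= 8; else branch requires (1/2)*q <= 7.
Before the if: ((2*e + 2*q > -13 <==> e + 3*h == 1) ==> (1/2)*h <= 8) && ((!(2*e + 2*q > -13 <==> e + 3*h == 1)) ==> (1/2)*q <= 7)
Before h := z + q: ((2*e + 2*q > -13 <==> e + 3*q + 3*z == 1) ==> (1/2)*q + (1/2)*z <= 8) && ((!(2*e + 2*q > -13 <==> e + 3*q + 3*z == 1)) ==> (1/2)*q <= 7)
Before h := 3*e: ((2*e + 2*q > -13 <==> e + 3*q + 3*z == 1) ==> (1/2)*q + (1/2)*z <= 8) && ((!(2*e + 2*q > -13 <==> e + 3*q + 3*z == 1)) ==> (1/2)*q <= 7)
Before e := h - 4: ((2*h + 2*q > -5 <==> h + 3*q + 3*z == 5) ==> (1/2)*q + (1/2)*z <= 8) && ((!(2*h + 2*q > -5 <==> h + 3*q + 3*z == 5)) ==> (1/2)*q <= 7)
Before skip: ((2*h + 2*q > -5 <==> h + 3*q + 3*z == 5) ==> (1/2)*q + (1/2)*z <= 8) && ((!(2*h + 2*q > -5 <==> h + 3*q + 3*z == 5)) ==> (1/2)*q <= 7)
Answer: WP = ((2*h + 2*q > -5 <==> h + 3*q + 3*z == 5) ==> (1/2)*q + (1/2)*z <= 8) && ((!(2*h + 2*q > -5 <==> h + 3*q + 3*z == 5)) ==> (1/2)*q <= 7)


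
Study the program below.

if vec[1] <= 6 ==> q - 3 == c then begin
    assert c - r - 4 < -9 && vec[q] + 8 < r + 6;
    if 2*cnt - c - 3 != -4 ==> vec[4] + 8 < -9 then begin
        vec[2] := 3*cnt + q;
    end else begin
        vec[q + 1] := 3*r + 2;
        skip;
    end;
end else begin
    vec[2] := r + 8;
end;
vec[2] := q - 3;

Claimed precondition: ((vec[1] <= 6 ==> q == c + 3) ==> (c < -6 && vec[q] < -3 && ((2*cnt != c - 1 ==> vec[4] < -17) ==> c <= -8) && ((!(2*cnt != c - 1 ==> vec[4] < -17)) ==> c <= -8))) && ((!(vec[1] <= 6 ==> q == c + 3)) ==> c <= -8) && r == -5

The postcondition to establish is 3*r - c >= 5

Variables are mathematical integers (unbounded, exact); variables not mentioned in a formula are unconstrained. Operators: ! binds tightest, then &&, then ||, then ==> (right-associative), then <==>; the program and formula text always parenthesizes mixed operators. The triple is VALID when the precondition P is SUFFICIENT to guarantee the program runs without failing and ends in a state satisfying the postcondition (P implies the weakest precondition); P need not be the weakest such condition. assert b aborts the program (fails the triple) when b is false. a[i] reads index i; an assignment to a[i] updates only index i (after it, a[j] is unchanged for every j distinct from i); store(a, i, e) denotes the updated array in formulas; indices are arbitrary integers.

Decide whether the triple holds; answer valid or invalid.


Working backward. After the program, the postcondition 3*r - c >= 5 must hold; in canonical form it is 3*r >= c + 5.
Before vec[2] := q - 3: 3*r >= c + 5
Then branch requires c < r - 5 && vec[q] < r - 2 && ((2*cnt != c - 1 ==> vec[4] < -17) ==> 3*r >= c + 5) && ((!(2*cnt != c - 1 ==> vec[4] < -17)) ==> 3*r >= c + 5); else branch requires 3*r >= c + 5.
Before the if: ((vec[1] <= 6 ==> q == c + 3) ==> (c < r - 5 && vec[q] < r - 2 && ((2*cnt != c - 1 ==> vec[4] < -17) ==> 3*r >= c + 5) && ((!(2*cnt != c - 1 ==> vec[4] < -17)) ==> 3*r >= c + 5))) && ((!(vec[1] <= 6 ==> q == c + 3)) ==> 3*r >= c + 5)
The weakest precondition is ((vec[1] <= 6 ==> q == c + 3) ==> (c < r - 5 && vec[q] < r - 2 && ((2*cnt != c - 1 ==> vec[4] < -17) ==> 3*r >= c + 5) && ((!(2*cnt != c - 1 ==> vec[4] < -17)) ==> 3*r >= c + 5))) && ((!(vec[1] <= 6 ==> q == c + 3)) ==> 3*r >= c + 5).
Check whether ((vec[1] <= 6 ==> q == c + 3) ==> (c < -6 && vec[q] < -3 && ((2*cnt != c - 1 ==> vec[4] < -17) ==> c <= -8) && ((!(2*cnt != c - 1 ==> vec[4] < -17)) ==> c <= -8))) && ((!(vec[1] <= 6 ==> q == c + 3)) ==> c <= -8) && r == -5 implies it.
Countermodel: at the initial state c = -8, cnt = -5, q = 20344, r = -5, vec = {[1] = 0, [4] = -17, [20344] = 0, elsewhere 0}, the precondition holds but the weakest precondition fails.
Answer: invalid


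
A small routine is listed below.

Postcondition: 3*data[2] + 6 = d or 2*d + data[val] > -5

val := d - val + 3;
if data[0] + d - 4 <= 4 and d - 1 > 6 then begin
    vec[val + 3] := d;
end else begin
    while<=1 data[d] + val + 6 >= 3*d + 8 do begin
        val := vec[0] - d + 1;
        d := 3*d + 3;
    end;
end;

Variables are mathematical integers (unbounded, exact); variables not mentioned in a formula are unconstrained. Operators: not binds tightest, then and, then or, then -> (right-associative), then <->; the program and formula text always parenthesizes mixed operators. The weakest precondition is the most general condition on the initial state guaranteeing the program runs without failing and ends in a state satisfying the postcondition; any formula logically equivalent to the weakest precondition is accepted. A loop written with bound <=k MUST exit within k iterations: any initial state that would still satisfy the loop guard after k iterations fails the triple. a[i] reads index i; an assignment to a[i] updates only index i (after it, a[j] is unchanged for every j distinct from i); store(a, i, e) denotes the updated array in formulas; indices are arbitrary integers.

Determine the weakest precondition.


Working backward. After the program, the postcondition 3*data[2] + 6 = d or 2*d + data[val] > -5 must hold; in canonical form it is 3*data[2] = d - 6 or data[val] + 2*d > -5.
Then branch requires 3*data[2] = d - 6 or data[val] + 2*d > -5; else branch requires (data[d] + val >= 3*d + 2 -> ((not (data[3*d + 3] + vec[0] >= 10*d + 10)) and (3*data[2] = 3*d - 3 or data[vec[0] - d + 1] + 6*d > -11))) and ((not (data[d] + val >= 3*d + 2)) -> (3*data[2] = d - 6 or data[val] + 2*d > -5)).
Before the if: ((data[0] + d <= 8 and d > 7) -> (3*data[2] = d - 6 or data[val] + 2*d > -5)) and ((not (data[0] + d <= 8 and d > 7)) -> ((data[d] + val >= 3*d + 2 -> ((not (data[3*d + 3] + vec[0] >= 10*d + 10)) and (3*data[2] = 3*d - 3 or data[vec[0] - d + 1] + 6*d > -11))) and ((not (data[d] + val >= 3*d + 2)) -> (3*data[2] = d - 6 or data[val] + 2*d > -5))))
Before val := d - val + 3: ((data[0] + d <= 8 and d > 7) -> (3*data[2] = d - 6 or data[d - val + 3] + 2*d > -5)) and ((not (data[0] + d <= 8 and d > 7)) -> ((data[d] >= 2*d + val - 1 -> ((not (data[3*d + 3] + vec[0] >= 10*d + 10)) and (3*data[2] = 3*d - 3 or data[vec[0] - d + 1] + 6*d > -11))) and ((not (data[d] >= 2*d + val - 1)) -> (3*data[2] = d - 6 or data[d - val + 3] + 2*d > -5))))
Answer: WP = ((data[0] + d <= 8 and d > 7) -> (3*data[2] = d - 6 or data[d - val + 3] + 2*d > -5)) and ((not (data[0] + d <= 8 and d > 7)) -> ((data[d] >= 2*d + val - 1 -> ((not (data[3*d + 3] + vec[0] >= 10*d + 10)) and (3*data[2] = 3*d - 3 or data[vec[0] - d + 1] + 6*d > -11))) and ((not (data[d] >= 2*d + val - 1)) -> (3*data[2] = d - 6 or data[d - val + 3] + 2*d > -5))))


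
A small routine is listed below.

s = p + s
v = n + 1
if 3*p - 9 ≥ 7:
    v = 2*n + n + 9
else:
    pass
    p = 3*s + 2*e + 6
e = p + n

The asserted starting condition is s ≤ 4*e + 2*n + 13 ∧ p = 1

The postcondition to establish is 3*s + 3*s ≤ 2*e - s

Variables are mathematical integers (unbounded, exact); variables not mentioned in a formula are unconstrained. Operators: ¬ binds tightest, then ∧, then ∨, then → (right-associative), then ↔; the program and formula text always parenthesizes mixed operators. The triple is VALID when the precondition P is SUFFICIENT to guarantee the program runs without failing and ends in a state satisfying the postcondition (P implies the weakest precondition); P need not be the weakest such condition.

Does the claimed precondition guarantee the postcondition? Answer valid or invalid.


Working backward. After the program, the postcondition 3*s + 3*s ≤ 2*e - s must hold; in canonical form it is 7*s ≤ 2*e.
Before e := p + n: 7*s ≤ 2*n + 2*p
Then branch requires 7*s ≤ 2*n + 2*p; else branch requires s ≤ 4*e + 2*n + 12.
Before the if: (3*p ≥ 16 → 7*s ≤ 2*n + 2*p) ∧ ((¬(3*p ≥ 16)) → s ≤ 4*e + 2*n + 12)
Before v := n + 1: (3*p ≥ 16 → 7*s ≤ 2*n + 2*p) ∧ ((¬(3*p ≥ 16)) → s ≤ 4*e + 2*n + 12)
Before s := p + s: (3*p ≥ 16 → 5*p + 7*s ≤ 2*n) ∧ ((¬(3*p ≥ 16)) → p + s ≤ 4*e + 2*n + 12)
The weakest precondition is (3*p ≥ 16 → 5*p + 7*s ≤ 2*n) ∧ ((¬(3*p ≥ 16)) → p + s ≤ 4*e + 2*n + 12).
Check whether s ≤ 4*e + 2*n + 13 ∧ p = 1 implies it.
Countermodel: at the initial state e = 0, n = 0, p = 1, s = 12, the precondition holds but the weakest precondition fails.
Answer: invalid


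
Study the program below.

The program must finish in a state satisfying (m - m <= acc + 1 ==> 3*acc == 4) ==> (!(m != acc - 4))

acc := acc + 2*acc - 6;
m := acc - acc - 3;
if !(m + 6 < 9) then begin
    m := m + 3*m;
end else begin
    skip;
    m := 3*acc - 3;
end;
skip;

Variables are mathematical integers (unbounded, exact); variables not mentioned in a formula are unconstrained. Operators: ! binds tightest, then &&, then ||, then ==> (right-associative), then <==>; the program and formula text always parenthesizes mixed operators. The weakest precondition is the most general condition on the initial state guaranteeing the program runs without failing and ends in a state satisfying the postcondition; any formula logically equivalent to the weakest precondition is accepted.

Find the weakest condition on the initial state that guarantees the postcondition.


Working backward. After the program, the postcondition (m - m <= acc + 1 ==> 3*acc == 4) ==> (!(m != acc - 4)) must hold; in canonical form it is (acc >= -1 ==> 3*acc == 4) ==> (!(m != acc - 4)).
Before skip: (acc >= -1 ==> 3*acc == 4) ==> (!(m != acc - 4))
Then branch requires (acc >= -1 ==> 3*acc == 4) ==> (!(4*m != acc - 4)); else branch requires (acc >= -1 ==> 3*acc == 4) ==> (!(2*acc != -1)).
Before the if: ((!(m < 3)) ==> ((acc >= -1 ==> 3*acc == 4) ==> (!(4*m != acc - 4)))) && (m < 3 ==> ((acc >= -1 ==> 3*acc == 4) ==> (!(2*acc != -1))))
Before m := acc - acc - 3: (acc >= -1 ==> 3*acc == 4) ==> (!(2*acc != -1))
Before acc := acc + 2*acc - 6: (3*acc >= 5 ==> 9*acc == 22) ==> (!(6*acc != 11))
Answer: WP = (3*acc >= 5 ==> 9*acc == 22) ==> (!(6*acc != 11))


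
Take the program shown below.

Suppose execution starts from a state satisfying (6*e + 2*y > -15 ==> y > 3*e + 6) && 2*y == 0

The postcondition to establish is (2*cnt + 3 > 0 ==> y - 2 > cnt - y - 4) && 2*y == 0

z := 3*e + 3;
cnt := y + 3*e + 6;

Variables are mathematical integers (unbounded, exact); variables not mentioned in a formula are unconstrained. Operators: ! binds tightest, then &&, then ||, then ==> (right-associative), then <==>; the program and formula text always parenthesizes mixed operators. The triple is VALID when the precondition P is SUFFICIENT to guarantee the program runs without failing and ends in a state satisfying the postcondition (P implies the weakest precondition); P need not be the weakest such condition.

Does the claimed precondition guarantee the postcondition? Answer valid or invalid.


Working backward. After the program, the postcondition (2*cnt + 3 > 0 ==> y - 2 > cnt - y - 4) && 2*y == 0 must hold; in canonical form it is (2*cnt > -3 ==> 2*y > cnt - 2) && 2*y == 0.
Before cnt := y + 3*e + 6: (6*e + 2*y > -15 ==> y > 3*e + 4) && 2*y == 0
Before z := 3*e + 3: (6*e + 2*y > -15 ==> y > 3*e + 4) && 2*y == 0
The weakest precondition is (6*e + 2*y > -15 ==> y > 3*e + 4) && 2*y == 0.
Check whether (6*e + 2*y > -15 ==> y > 3*e + 6) && 2*y == 0 implies it.
Every state satisfying the precondition satisfies the weakest precondition: the implication holds.
Answer: valid


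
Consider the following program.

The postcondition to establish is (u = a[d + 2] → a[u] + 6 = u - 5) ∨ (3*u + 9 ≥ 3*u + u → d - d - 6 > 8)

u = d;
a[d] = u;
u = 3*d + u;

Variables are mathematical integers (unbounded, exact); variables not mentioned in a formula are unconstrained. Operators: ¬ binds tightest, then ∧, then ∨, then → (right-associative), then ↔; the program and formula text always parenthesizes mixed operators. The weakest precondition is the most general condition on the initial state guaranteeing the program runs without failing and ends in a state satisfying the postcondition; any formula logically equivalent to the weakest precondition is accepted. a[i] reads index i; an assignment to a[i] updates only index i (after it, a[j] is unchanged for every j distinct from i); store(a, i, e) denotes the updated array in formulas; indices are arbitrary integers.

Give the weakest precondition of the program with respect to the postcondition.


Working backward. After the program, the postcondition (u = a[d + 2] → a[u] + 6 = u - 5) ∨ (3*u + 9 ≥ 3*u + u → d - d - 6 > 8) must hold; in canonical form it is (u = a[d + 2] → a[u] = u - 11) ∨ (¬(u ≤ 9)).
Before u := 3*d + u: (3*d + u = a[d + 2] → a[3*d + u] = 3*d + u - 11) ∨ (¬(3*d + u ≤ 9))
Before a[d] := u: (3*d + u = store(a, d, u)[d + 2] → store(a, d, u)[3*d + u] = 3*d + u - 11) ∨ (¬(3*d + u ≤ 9))
Before u := d: (4*d = store(a, d, d)[d + 2] → store(a, d, d)[4*d] = 4*d - 11) ∨ (¬(4*d ≤ 9))
Answer: WP = (4*d = store(a, d, d)[d + 2] → store(a, d, d)[4*d] = 4*d - 11) ∨ (¬(4*d ≤ 9))


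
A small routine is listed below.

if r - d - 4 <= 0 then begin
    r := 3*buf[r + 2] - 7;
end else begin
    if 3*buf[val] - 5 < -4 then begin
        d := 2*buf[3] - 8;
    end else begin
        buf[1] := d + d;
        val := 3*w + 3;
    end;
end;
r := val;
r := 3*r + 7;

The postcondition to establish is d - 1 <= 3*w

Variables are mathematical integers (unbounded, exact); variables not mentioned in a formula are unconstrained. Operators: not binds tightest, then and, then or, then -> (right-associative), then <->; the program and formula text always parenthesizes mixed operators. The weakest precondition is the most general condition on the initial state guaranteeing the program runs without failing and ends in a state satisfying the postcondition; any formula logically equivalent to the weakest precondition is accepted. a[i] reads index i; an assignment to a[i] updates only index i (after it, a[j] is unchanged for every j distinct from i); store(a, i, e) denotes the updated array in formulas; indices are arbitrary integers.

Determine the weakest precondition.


Working backward. After the program, the postcondition d - 1 <= 3*w must hold; in canonical form it is d <= 3*w + 1.
Before r := 3*r + 7: d <= 3*w + 1
Before r := val: d <= 3*w + 1
Then branch requires d <= 3*w + 1; else branch requires (3*buf[val] < 1 -> 2*buf[3] <= 3*w + 9) and ((not (3*buf[val] < 1)) -> d <= 3*w + 1).
Before the if: (r <= d + 4 -> d <= 3*w + 1) and ((not (r <= d + 4)) -> ((3*buf[val] < 1 -> 2*buf[3] <= 3*w + 9) and ((not (3*buf[val] < 1)) -> d <= 3*w + 1)))
Answer: WP = (r <= d + 4 -> d <= 3*w + 1) and ((not (r <= d + 4)) -> ((3*buf[val] < 1 -> 2*buf[3] <= 3*w + 9) and ((not (3*buf[val] < 1)) -> d <= 3*w + 1)))


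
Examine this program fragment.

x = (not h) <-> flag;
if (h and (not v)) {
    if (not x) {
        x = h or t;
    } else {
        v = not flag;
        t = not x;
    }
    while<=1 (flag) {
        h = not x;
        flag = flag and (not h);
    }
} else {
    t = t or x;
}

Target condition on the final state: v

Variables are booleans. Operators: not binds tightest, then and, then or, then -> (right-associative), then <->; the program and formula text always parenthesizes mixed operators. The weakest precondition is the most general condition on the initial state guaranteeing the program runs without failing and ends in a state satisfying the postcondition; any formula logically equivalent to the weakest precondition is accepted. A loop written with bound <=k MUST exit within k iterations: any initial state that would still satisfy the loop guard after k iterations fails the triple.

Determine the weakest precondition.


Working backward. After the program, v must hold.
Then branch requires ((not x) -> ((flag -> ((not (flag and (h or t))) and v)) and ((not flag) -> v))) and (x -> (flag -> ((not (flag and x)) and (not flag)))); else branch requires v.
Before the if: ((h and (not v)) -> (((not x) -> ((flag -> ((not (flag and (h or t))) and v)) and ((not flag) -> v))) and (x -> (flag -> ((not (flag and x)) and (not flag)))))) and ((not (h and (not v))) -> v)
Before x := (not h) <-> flag: ((h and (not v)) -> (((not ((not h) <-> flag)) -> ((flag -> ((not (flag and (h or t))) and v)) and ((not flag) -> v))) and (((not h) <-> flag) -> (flag -> ((not (flag and ((not h) <-> flag))) and (not flag)))))) and ((not (h and (not v))) -> v)
Answer: WP = ((h and (not v)) -> (((not ((not h) <-> flag)) -> ((flag -> ((not (flag and (h or t))) and v)) and ((not flag) -> v))) and (((not h) <-> flag) -> (flag -> ((not (flag and ((not h) <-> flag))) and (not flag)))))) and ((not (h and (not v))) -> v)


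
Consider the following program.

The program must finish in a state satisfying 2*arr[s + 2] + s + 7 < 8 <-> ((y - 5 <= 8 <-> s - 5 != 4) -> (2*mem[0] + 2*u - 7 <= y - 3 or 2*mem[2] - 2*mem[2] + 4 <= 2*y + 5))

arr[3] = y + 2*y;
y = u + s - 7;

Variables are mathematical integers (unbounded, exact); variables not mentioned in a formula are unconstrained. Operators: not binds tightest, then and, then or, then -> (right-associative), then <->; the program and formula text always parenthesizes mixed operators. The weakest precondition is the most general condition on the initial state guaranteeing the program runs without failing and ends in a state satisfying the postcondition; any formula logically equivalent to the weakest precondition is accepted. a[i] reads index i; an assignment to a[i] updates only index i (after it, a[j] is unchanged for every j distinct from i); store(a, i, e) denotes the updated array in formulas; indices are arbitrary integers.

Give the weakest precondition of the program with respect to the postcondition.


Working backward. After the program, the postcondition 2*arr[s + 2] + s + 7 < 8 <-> ((y - 5 <= 8 <-> s - 5 != 4) -> (2*mem[0] + 2*u - 7 <= y - 3 or 2*mem[2] - 2*mem[2] + 4 <= 2*y + 5)) must hold; in canonical form it is 2*arr[s + 2] + s < 1 <-> ((y <= 13 <-> s != 9) -> (2*mem[0] + 2*u <= y + 4 or 2*y >= -1)).
Before y := u + s - 7: 2*arr[s + 2] + s < 1 <-> ((s + u <= 20 <-> s != 9) -> (2*mem[0] + u <= s - 3 or 2*s + 2*u >= 13))
Before arr[3] := y + 2*y: 2*store(arr, 3, 3*y)[s + 2] + s < 1 <-> ((s + u <= 20 <-> s != 9) -> (2*mem[0] + u <= s - 3 or 2*s + 2*u >= 13))
Answer: WP = 2*store(arr, 3, 3*y)[s + 2] + s < 1 <-> ((s + u <= 20 <-> s != 9) -> (2*mem[0] + u <= s - 3 or 2*s + 2*u >= 13))


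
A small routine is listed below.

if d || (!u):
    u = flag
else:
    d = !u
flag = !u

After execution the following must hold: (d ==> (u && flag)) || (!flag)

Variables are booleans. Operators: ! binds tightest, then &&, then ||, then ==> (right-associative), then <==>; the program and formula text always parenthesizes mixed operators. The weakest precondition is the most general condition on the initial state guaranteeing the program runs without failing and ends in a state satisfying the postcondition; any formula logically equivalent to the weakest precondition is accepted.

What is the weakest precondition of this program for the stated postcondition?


Working backward. After the program, (d ==> (u && flag)) || (!flag) must hold.
Before flag := !u: (!d) || u
Then branch requires (!d) || flag; else branch requires u.
Before the if: ((d || (!u)) ==> ((!d) || flag)) && ((!(d || (!u))) ==> u)
Answer: WP = ((d || (!u)) ==> ((!d) || flag)) && ((!(d || (!u))) ==> u)


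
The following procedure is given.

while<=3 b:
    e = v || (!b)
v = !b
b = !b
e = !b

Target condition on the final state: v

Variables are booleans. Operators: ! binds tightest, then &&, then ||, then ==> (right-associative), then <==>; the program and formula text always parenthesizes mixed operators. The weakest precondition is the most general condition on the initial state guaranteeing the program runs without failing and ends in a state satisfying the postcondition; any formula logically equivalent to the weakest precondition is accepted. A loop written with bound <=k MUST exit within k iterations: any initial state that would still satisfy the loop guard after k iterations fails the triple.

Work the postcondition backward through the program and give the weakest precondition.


Working backward. After the program, v must hold.
Before e := !b: v
Before b := !b: v
Before v := !b: !b
Before the loop (bound <=3), unroll the exhaustion recursion (WP_0 = exit-now case; WP_j = one more guarded iteration, up to j = 3):
  WP_0: !b
  WP_1: b ==> (!b)
  WP_2: b ==> (b ==> (!b))
  WP_3: b ==> (b ==> (b ==> (!b)))
So before the loop: b ==> (b ==> (b ==> (!b)))
Answer: WP = b ==> (b ==> (b ==> (!b)))


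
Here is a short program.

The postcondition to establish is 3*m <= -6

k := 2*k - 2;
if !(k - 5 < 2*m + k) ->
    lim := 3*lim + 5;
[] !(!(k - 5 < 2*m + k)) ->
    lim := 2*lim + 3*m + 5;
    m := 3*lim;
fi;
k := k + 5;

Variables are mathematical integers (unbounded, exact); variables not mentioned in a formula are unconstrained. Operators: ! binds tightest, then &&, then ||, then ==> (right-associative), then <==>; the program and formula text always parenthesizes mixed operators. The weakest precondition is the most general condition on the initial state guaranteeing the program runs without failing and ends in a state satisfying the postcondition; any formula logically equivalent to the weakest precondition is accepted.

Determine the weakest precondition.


Working backward. After the program, 3*m <= -6 must hold.
Before k := k + 5: 3*m <= -6
Then branch requires 3*m <= -6; else branch requires 18*lim + 27*m <= -51.
Before the if: ((!(2*m > -5)) ==> 3*m <= -6) && (2*m > -5 ==> 18*lim + 27*m <= -51)
Before k := 2*k - 2: ((!(2*m > -5)) ==> 3*m <= -6) && (2*m > -5 ==> 18*lim + 27*m <= -51)
Answer: WP = ((!(2*m > -5)) ==> 3*m <= -6) && (2*m > -5 ==> 18*lim + 27*m <= -51)


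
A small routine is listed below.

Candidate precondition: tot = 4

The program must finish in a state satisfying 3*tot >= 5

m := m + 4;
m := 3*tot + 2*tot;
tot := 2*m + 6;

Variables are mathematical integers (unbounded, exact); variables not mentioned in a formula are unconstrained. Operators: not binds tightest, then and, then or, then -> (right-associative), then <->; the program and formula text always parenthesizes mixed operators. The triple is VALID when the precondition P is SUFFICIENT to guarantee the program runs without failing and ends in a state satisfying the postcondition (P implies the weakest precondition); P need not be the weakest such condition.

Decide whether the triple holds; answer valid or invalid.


Working backward. After the program, 3*tot >= 5 must hold.
Before tot := 2*m + 6: 6*m >= -13
Before m := 3*tot + 2*tot: 30*tot >= -13
Before m := m + 4: 30*tot >= -13
The weakest precondition is 30*tot >= -13.
Check whether tot = 4 implies it.
Every state satisfying the precondition satisfies the weakest precondition: the implication holds.
Answer: valid


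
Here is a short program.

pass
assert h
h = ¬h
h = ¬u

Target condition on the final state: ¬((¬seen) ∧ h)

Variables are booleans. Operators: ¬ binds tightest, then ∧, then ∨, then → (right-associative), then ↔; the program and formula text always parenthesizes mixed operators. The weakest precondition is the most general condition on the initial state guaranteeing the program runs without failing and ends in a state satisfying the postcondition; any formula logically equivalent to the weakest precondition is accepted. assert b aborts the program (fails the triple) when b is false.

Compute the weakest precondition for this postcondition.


Working backward. After the program, ¬((¬seen) ∧ h) must hold.
Before h := ¬u: ¬((¬seen) ∧ (¬u))
Before h := ¬h: ¬((¬seen) ∧ (¬u))
Before assert h: h ∧ (¬((¬seen) ∧ (¬u)))
Before skip: h ∧ (¬((¬seen) ∧ (¬u)))
Answer: WP = h ∧ (¬((¬seen) ∧ (¬u)))


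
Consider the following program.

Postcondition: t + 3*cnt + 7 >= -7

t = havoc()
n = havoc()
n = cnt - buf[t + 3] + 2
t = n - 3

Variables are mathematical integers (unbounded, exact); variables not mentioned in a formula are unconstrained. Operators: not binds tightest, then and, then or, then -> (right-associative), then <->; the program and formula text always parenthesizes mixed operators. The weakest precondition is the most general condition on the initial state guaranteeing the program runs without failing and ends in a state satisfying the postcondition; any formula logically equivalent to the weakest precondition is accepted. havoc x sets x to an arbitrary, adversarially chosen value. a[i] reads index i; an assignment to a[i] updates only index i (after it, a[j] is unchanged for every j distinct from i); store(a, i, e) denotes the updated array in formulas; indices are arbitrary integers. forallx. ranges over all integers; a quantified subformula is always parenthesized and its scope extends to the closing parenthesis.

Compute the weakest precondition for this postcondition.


Working backward. After the program, the postcondition t + 3*cnt + 7 >= -7 must hold; in canonical form it is 3*cnt + t >= -14.
Before t := n - 3: 3*cnt + n >= -11
Before n := cnt - buf[t + 3] + 2: 4*cnt >= buf[t + 3] - 13
Before havoc n: 4*cnt >= buf[t + 3] - 13
Before havoc t: forall t_1. 4*cnt >= buf[t_1 + 3] - 13
Answer: WP = forall t_1. 4*cnt >= buf[t_1 + 3] - 13


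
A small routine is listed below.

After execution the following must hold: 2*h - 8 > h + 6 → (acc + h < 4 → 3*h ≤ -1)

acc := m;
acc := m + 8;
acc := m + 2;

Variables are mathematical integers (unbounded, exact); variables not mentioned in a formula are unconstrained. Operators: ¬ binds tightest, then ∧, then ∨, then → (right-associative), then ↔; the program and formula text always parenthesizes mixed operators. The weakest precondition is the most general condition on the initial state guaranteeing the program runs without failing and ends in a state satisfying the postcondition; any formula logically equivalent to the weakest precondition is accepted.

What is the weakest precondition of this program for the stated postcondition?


Working backward. After the program, the postcondition 2*h - 8 > h + 6 → (acc + h < 4 → 3*h ≤ -1) must hold; in canonical form it is h > 14 → (acc + h < 4 → 3*h ≤ -1).
Before acc := m + 2: h > 14 → (h + m < 2 → 3*h ≤ -1)
Before acc := m + 8: h > 14 → (h + m < 2 → 3*h ≤ -1)
Before acc := m: h > 14 → (h + m < 2 → 3*h ≤ -1)
Answer: WP = h > 14 → (h + m < 2 → 3*h ≤ -1)


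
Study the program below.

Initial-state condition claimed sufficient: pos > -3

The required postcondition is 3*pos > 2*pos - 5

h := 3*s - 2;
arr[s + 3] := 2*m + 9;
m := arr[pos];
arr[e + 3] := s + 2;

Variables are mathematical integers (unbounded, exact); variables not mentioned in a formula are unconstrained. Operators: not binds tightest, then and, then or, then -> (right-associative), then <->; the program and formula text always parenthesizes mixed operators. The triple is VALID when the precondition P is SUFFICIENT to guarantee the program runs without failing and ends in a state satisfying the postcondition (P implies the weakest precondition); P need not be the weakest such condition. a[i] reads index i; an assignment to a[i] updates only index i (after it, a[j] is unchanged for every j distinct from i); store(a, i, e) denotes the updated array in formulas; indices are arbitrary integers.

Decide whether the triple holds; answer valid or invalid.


Working backward. After the program, the postcondition 3*pos > 2*pos - 5 must hold; in canonical form it is pos > -5.
Before arr[e + 3] := s + 2: pos > -5
Before m := arr[pos]: pos > -5
Before arr[s + 3] := 2*m + 9: pos > -5
Before h := 3*s - 2: pos > -5
The weakest precondition is pos > -5.
Check whether pos > -3 implies it.
Every state satisfying the precondition satisfies the weakest precondition: the implication holds.
Answer: valid


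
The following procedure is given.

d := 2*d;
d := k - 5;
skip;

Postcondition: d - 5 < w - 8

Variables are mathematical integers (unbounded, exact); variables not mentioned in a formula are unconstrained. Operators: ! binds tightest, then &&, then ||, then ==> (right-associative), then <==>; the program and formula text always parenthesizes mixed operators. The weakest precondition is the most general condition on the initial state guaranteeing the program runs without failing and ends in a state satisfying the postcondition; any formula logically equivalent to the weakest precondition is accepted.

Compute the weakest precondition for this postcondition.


Working backward. After the program, the postcondition d - 5 < w - 8 must hold; in canonical form it is d < w - 3.
Before skip: d < w - 3
Before d := k - 5: k < w + 2
Before d := 2*d: k < w + 2
Answer: WP = k < w + 2


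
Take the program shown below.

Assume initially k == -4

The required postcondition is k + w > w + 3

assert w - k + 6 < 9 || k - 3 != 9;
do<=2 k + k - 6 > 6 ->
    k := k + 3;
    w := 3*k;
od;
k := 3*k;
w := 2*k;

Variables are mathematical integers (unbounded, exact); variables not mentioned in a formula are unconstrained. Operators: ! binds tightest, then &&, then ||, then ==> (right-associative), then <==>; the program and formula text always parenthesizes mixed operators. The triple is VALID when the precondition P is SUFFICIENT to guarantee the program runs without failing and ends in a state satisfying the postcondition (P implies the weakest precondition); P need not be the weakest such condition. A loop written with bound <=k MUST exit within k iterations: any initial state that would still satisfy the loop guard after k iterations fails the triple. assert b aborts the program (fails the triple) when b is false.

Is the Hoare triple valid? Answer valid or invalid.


Working backward. After the program, the postcondition k + w > w + 3 must hold; in canonical form it is k > 3.
Before w := 2*k: k > 3
Before k := 3*k: 3*k > 3
Before the loop (bound <=2), unroll the exhaustion recursion (WP_0 = exit-now case; WP_j = one more guarded iteration, up to j = 2):
  WP_0: (!(2*k > 12)) && 3*k > 3
  WP_1: (2*k > 12 ==> ((!(2*k > 6)) && 3*k > -6)) && ((!(2*k > 12)) ==> 3*k > 3)
  WP_2: (2*k > 12 ==> ((2*k > 6 ==> ((!(2*k > 0)) && 3*k > -15)) && ((!(2*k > 6)) ==> 3*k > -6))) && ((!(2*k > 12)) ==> 3*k > 3)
So before the loop: (2*k > 12 ==> ((2*k > 6 ==> ((!(2*k > 0)) && 3*k > -15)) && ((!(2*k > 6)) ==> 3*k > -6))) && ((!(2*k > 12)) ==> 3*k > 3)
Before assert w - k + 6 < 9 || k - 3 != 9: (w < k + 3 || k != 12) && (2*k > 12 ==> ((2*k > 6 ==> ((!(2*k > 0)) && 3*k > -15)) && ((!(2*k > 6)) ==> 3*k > -6))) && ((!(2*k > 12)) ==> 3*k > 3)
The weakest precondition is (w < k + 3 || k != 12) && (2*k > 12 ==> ((2*k > 6 ==> ((!(2*k > 0)) && 3*k > -15)) && ((!(2*k > 6)) ==> 3*k > -6))) && ((!(2*k > 12)) ==> 3*k > 3).
Check whether k == -4 implies it.
Countermodel: at the initial state k = -4, w = 0, the precondition holds but the weakest precondition fails.
Answer: invalid


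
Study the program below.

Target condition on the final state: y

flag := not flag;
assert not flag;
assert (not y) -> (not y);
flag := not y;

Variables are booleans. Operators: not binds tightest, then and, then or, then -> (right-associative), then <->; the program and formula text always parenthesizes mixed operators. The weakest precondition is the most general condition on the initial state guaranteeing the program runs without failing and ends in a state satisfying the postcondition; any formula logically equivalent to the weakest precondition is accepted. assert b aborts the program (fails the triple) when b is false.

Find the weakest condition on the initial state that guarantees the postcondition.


Working backward. After the program, y must hold.
Before flag := not y: y
Before assert (not y) -> (not y): y
Before assert not flag: (not flag) and y
Before flag := not flag: flag and y
Answer: WP = flag and y


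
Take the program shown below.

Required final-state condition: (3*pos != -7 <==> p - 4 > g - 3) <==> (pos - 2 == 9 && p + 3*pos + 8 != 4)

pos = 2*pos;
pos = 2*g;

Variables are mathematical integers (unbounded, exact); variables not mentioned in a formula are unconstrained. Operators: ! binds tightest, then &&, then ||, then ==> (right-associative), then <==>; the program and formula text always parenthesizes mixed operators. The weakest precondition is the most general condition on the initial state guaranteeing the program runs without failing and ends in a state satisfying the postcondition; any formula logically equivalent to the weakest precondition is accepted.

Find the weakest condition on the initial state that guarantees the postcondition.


Working backward. After the program, the postcondition (3*pos != -7 <==> p - 4 > g - 3) <==> (pos - 2 == 9 && p + 3*pos + 8 != 4) must hold; in canonical form it is (3*pos != -7 <==> p > g + 1) <==> (pos == 11 && p + 3*pos != -4).
Before pos := 2*g: (6*g != -7 <==> p > g + 1) <==> (2*g == 11 && 6*g + p != -4)
Before pos := 2*pos: (6*g != -7 <==> p > g + 1) <==> (2*g == 11 && 6*g + p != -4)
Answer: WP = (6*g != -7 <==> p > g + 1) <==> (2*g == 11 && 6*g + p != -4)


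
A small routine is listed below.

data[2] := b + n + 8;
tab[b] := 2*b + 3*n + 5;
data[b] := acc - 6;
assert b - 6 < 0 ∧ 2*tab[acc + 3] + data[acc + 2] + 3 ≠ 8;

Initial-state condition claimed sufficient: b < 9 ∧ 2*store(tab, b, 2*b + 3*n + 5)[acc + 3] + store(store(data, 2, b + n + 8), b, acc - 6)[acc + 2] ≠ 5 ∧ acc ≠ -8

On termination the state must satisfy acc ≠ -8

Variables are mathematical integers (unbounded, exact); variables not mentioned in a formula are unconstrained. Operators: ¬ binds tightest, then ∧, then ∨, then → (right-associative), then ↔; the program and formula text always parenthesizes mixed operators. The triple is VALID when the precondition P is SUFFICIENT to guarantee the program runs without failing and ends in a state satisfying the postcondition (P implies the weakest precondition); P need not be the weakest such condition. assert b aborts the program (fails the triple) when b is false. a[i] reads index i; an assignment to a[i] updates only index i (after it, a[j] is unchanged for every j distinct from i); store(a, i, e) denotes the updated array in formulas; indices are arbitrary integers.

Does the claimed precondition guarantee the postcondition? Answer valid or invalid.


Working backward. After the program, acc ≠ -8 must hold.
Before assert b - 6 < 0 ∧ 2*tab[acc + 3] + data[acc + 2] + 3 ≠ 8: b < 6 ∧ data[acc + 2] + 2*tab[acc + 3] ≠ 5 ∧ acc ≠ -8
Before data[b] := acc - 6: b < 6 ∧ 2*tab[acc + 3] + store(data, b, acc - 6)[acc + 2] ≠ 5 ∧ acc ≠ -8
Before tab[b] := 2*b + 3*n + 5: b < 6 ∧ store(data, b, acc - 6)[acc + 2] + 2*store(tab, b, 2*b + 3*n + 5)[acc + 3] ≠ 5 ∧ acc ≠ -8
Before data[2] := b + n + 8: b < 6 ∧ 2*store(tab, b, 2*b + 3*n + 5)[acc + 3] + store(store(data, 2, b + n + 8), b, acc - 6)[acc + 2] ≠ 5 ∧ acc ≠ -8
The weakest precondition is b < 6 ∧ 2*store(tab, b, 2*b + 3*n + 5)[acc + 3] + store(store(data, 2, b + n + 8), b, acc - 6)[acc + 2] ≠ 5 ∧ acc ≠ -8.
Check whether b < 9 ∧ 2*store(tab, b, 2*b + 3*n + 5)[acc + 3] + store(store(data, 2, b + n + 8), b, acc - 6)[acc + 2] ≠ 5 ∧ acc ≠ -8 implies it.
Countermodel: at the initial state acc = -9, b = 7, data = {[-7] = -15, [-6] = 18, [2] = 18, [7] = 18, elsewhere 18}, n = 0, tab = {[-7] = 4, [-6] = 0, [2] = 4, [7] = 4, elsewhere 4}, the precondition holds but the weakest precondition fails.
Answer: invalid


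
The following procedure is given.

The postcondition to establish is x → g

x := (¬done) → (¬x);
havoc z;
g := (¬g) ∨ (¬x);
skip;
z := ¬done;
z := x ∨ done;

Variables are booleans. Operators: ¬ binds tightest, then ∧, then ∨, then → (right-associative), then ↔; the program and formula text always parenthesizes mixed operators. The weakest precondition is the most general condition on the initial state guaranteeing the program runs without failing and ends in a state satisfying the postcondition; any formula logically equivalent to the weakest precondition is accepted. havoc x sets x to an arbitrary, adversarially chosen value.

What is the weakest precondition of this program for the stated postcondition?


Working backward. After the program, x → g must hold.
Before z := x ∨ done: x → g
Before z := ¬done: x → g
Before skip: x → g
Before g := (¬g) ∨ (¬x): x → ((¬g) ∨ (¬x))
Before havoc z: x → ((¬g) ∨ (¬x))
Before x := (¬done) → (¬x): ((¬done) → (¬x)) → ((¬g) ∨ (¬((¬done) → (¬x))))
Answer: WP = ((¬done) → (¬x)) → ((¬g) ∨ (¬((¬done) → (¬x))))


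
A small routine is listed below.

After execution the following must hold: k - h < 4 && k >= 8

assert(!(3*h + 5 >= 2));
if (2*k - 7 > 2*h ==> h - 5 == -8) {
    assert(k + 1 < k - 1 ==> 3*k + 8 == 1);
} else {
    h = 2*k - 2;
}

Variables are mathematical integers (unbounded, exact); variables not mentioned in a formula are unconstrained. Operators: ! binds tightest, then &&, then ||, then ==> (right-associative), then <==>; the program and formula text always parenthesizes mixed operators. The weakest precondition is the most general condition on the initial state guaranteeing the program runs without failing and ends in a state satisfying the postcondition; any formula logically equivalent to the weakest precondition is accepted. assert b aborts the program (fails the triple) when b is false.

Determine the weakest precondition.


Working backward. After the program, the postcondition k - h < 4 && k >= 8 must hold; in canonical form it is k < h + 4 && k >= 8.
Then branch requires k < h + 4 && k >= 8; else branch requires k > -2 && k >= 8.
Before the if: ((2*k > 2*h + 7 ==> h == -3) ==> (k < h + 4 && k >= 8)) && ((!(2*k > 2*h + 7 ==> h == -3)) ==> (k > -2 && k >= 8))
Before assert !(3*h + 5 >= 2): (!(3*h >= -3)) && ((2*k > 2*h + 7 ==> h == -3) ==> (k < h + 4 && k >= 8)) && ((!(2*k > 2*h + 7 ==> h == -3)) ==> (k > -2 && k >= 8))
Answer: WP = (!(3*h >= -3)) && ((2*k > 2*h + 7 ==> h == -3) ==> (k < h + 4 && k >= 8)) && ((!(2*k > 2*h + 7 ==> h == -3)) ==> (k > -2 && k >= 8))


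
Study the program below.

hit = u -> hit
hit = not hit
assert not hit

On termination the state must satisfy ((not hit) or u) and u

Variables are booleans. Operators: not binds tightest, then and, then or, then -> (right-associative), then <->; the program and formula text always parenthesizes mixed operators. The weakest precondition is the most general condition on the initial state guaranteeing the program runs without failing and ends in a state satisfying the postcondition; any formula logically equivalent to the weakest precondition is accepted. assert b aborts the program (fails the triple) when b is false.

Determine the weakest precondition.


Working backward. After the program, ((not hit) or u) and u must hold.
Before assert not hit: (not hit) and ((not hit) or u) and u
Before hit := not hit: hit and (hit or u) and u
Before hit := u -> hit: (u -> hit) and ((u -> hit) or u) and u
Answer: WP = (u -> hit) and ((u -> hit) or u) and u
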